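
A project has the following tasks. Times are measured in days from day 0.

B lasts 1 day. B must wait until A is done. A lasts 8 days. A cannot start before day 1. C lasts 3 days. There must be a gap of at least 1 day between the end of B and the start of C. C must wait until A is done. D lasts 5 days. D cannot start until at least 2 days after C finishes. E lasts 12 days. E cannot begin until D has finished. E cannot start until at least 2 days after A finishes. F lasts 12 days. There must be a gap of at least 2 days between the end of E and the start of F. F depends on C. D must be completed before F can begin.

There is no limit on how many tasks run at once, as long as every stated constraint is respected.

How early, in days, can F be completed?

A cannot begin until its own release at day 1. It runs from day 1 to 1 + 8 = day 9.
B waits on A (finishes day 9), so it starts at day 9 and finishes at 9 + 1 = day 10.
C needs all of B (finishes day 10, plus 1-day gap → day 11); A (finishes day 9). That puts its earliest start at day 11; it finishes at 11 + 3 = day 14.
After C (finishes day 14, plus 2-day gap → day 16), D can start at day 16 and finishes at day 21.
E cannot start until D (finishes day 21); A (finishes day 9, plus 2-day gap → day 11). The controlling bound is day 21, so E finishes at 21 + 12 = day 33.
F cannot start until E (finishes day 33, plus 2-day gap → day 35); C (finishes day 14); D (finishes day 21). The controlling bound is day 35, so F finishes at 35 + 12 = day 47.

47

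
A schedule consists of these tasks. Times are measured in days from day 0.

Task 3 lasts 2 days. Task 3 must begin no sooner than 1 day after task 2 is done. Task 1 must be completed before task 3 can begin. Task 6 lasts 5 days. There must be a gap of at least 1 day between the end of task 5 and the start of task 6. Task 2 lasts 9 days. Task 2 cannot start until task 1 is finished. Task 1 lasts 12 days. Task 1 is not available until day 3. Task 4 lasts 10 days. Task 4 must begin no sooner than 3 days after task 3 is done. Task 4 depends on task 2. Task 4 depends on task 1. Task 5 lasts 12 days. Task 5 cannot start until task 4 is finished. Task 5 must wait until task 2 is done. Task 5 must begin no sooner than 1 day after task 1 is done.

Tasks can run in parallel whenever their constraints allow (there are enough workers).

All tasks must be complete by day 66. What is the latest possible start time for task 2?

23

Nothing follows task 6; the deadline of day 66 is its only limit. It must start by 66 − 5 = day 61.
Task 5 must finish before task 6 (must start by day 61, minus 1-day gap → day 60). With a 12-day duration, task 5 must start by 60 − 12 = day 48.
Task 4 has to be done before task 5 (must start by day 48). That means finishing by day 48, i.e. starting by 48 − 10 = day 38.
Task 3 must finish before task 4 (must start by day 38, minus 3-day gap → day 35). With a 2-day duration, task 3 must start by 35 − 2 = day 33.
Task 2 has several dependents: task 3 (must start by day 33, minus 1-day gap → day 32); task 4 (must start by day 38); task 5 (must start by day 48). The earliest of those limits is day 32, so task 2 must start by 32 − 9 = day 23.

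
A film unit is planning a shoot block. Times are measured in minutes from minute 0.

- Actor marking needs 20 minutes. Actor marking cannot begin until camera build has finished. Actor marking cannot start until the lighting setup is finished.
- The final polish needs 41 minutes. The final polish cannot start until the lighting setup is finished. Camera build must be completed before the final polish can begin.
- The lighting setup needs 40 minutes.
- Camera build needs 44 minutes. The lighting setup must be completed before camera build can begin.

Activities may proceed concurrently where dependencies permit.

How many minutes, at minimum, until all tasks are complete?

Nothing blocks the lighting setup, so it runs from minute 0 to minute 40.
Camera build waits on the lighting setup (finishes minute 40), so it starts at minute 40 and finishes at 40 + 44 = minute 84.
The final polish has to wait for the lighting setup (finishes minute 40); camera build (finishes minute 84). The latest of these is minute 84, so the final polish runs minute 84 to 84 + 41 = minute 125.
Actor marking cannot start until camera build (finishes minute 84); the lighting setup (finishes minute 40). The controlling bound is minute 84, so actor marking finishes at 84 + 20 = minute 104.
All tasks are finished once the last one completes. Finish times: The lighting setup at 40, Camera build at 84, Actor marking at 104, The final polish at 125. The latest is minute 125.

125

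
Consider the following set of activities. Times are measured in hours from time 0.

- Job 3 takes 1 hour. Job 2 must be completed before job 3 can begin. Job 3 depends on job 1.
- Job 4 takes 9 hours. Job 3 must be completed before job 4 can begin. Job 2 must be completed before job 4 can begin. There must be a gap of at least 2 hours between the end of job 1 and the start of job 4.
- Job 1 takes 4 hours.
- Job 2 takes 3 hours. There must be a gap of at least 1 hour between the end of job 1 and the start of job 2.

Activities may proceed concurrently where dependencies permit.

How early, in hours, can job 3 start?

8

Job 1 has no prerequisites, so it starts at hour 0 and finishes at hour 4.
After job 1 (finishes hour 4, plus 1-hour gap → hour 5), job 2 can start at hour 5 and finishes at hour 8.
Job 3 waits on job 2 (finishes hour 8); job 1 (finishes hour 4). The latest of these is hour 8, which is the earliest job 3 can start.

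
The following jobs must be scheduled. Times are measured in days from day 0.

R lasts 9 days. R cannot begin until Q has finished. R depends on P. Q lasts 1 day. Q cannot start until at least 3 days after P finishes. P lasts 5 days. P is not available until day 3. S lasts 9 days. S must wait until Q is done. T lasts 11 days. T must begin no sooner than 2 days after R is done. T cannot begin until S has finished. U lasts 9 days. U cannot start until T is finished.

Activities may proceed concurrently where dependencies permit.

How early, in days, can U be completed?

P waits on its own release at day 3, so it starts at day 3 and finishes at 3 + 5 = day 8.
After P (finishes day 8, plus 3-day gap → day 11), Q can start at day 11 and finishes at day 12.
S cannot begin until Q (finishes day 12). It runs from day 12 to 12 + 9 = day 21.
R has to wait for Q (finishes day 12); P (finishes day 8). The latest of these is day 12, so R runs day 12 to 12 + 9 = day 21.
T has to wait for R (finishes day 21, plus 2-day gap → day 23); S (finishes day 21). The latest of these is day 23, so T runs day 23 to 23 + 11 = day 34.
U waits on T (finishes day 34), so it starts at day 34 and finishes at 34 + 9 = day 43.

43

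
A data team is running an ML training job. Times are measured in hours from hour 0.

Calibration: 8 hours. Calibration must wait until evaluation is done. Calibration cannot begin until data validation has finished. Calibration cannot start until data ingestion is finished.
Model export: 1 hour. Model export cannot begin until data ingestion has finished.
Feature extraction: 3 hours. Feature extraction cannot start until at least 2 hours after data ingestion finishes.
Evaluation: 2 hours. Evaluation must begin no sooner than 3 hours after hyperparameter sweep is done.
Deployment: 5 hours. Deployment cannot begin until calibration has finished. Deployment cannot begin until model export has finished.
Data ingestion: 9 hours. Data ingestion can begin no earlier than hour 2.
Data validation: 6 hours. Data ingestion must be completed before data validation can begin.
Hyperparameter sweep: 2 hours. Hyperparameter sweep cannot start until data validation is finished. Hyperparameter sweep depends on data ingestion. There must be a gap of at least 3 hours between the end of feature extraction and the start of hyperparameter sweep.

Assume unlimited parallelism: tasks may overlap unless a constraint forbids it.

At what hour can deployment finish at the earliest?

39

Data ingestion waits on its own release at hour 2, so it starts at hour 2 and finishes at 2 + 9 = hour 11.
After data ingestion (finishes hour 11), model export can start at hour 11 and finishes at hour 12.
Feature extraction cannot begin until data ingestion (finishes hour 11, plus 2-hour gap → hour 13). It runs from hour 13 to 13 + 3 = hour 16.
After data ingestion (finishes hour 11), data validation can start at hour 11 and finishes at hour 17.
Hyperparameter sweep needs all of data validation (finishes hour 17); data ingestion (finishes hour 11); feature extraction (finishes hour 16, plus 3-hour gap → hour 19). That puts its earliest start at hour 19; it finishes at 19 + 2 = hour 21.
Evaluation waits on hyperparameter sweep (finishes hour 21, plus 3-hour gap → hour 24), so it starts at hour 24 and finishes at 24 + 2 = hour 26.
Calibration needs all of evaluation (finishes hour 26); data validation (finishes hour 17); data ingestion (finishes hour 11). That puts its earliest start at hour 26; it finishes at 26 + 8 = hour 34.
For deployment: calibration (finishes hour 34); model export (finishes hour 12). Taking the maximum gives a start of hour 34, and it finishes at 34 + 5 = hour 39.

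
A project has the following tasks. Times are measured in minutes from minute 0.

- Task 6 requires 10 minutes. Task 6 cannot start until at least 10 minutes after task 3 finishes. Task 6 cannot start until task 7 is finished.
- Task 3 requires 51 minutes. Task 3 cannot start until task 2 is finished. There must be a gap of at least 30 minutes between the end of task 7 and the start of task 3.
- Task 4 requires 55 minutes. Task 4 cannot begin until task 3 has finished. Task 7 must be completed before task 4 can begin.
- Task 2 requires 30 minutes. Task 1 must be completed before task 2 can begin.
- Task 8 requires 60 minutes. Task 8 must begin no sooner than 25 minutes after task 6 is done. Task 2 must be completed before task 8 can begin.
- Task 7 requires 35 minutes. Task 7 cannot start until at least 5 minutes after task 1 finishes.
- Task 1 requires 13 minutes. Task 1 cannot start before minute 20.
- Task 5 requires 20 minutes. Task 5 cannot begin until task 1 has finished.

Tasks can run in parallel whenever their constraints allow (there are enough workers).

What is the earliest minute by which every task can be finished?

259

After its own release at minute 20, task 1 can start at minute 20 and finishes at minute 33.
Task 7 cannot begin until task 1 (finishes minute 33, plus 5-minute gap → minute 38). It runs from minute 38 to 38 + 35 = minute 73.
Task 5 cannot begin until task 1 (finishes minute 33). It runs from minute 33 to 33 + 20 = minute 53.
After task 1 (finishes minute 33), task 2 can start at minute 33 and finishes at minute 63.
For task 3: task 2 (finishes minute 63); task 7 (finishes minute 73, plus 30-minute gap → minute 103). Taking the maximum gives a start of minute 103, and it finishes at 103 + 51 = minute 154.
Task 6 cannot start until task 3 (finishes minute 154, plus 10-minute gap → minute 164); task 7 (finishes minute 73). The controlling bound is minute 164, so task 6 finishes at 164 + 10 = minute 174.
Task 8 needs all of task 6 (finishes minute 174, plus 25-minute gap → minute 199); task 2 (finishes minute 63). That puts its earliest start at minute 199; it finishes at 199 + 60 = minute 259.
Task 4 has to wait for task 3 (finishes minute 154); task 7 (finishes minute 73). The latest of these is minute 154, so task 4 runs minute 154 to 154 + 55 = minute 209.
All tasks are finished once the last one completes. Finish times: Task 1 at 33, Task 2 at 63, Task 3 at 154, Task 4 at 209, Task 5 at 53, Task 6 at 174, Task 7 at 73, Task 8 at 259. The latest is minute 259.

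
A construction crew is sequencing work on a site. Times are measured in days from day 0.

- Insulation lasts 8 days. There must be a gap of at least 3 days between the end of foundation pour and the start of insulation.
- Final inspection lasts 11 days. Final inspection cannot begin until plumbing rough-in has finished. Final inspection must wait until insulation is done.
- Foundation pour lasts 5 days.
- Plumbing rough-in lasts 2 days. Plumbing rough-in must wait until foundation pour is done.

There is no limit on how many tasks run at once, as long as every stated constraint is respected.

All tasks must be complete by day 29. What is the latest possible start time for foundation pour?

2

To finish by day 29, final inspection (duration 11) must start no later than day 18.
Since final inspection (must start by day 18) depends on it, plumbing rough-in must finish by day 18. Backing off its 2-day duration gives a latest start of day 16.
Since final inspection (must start by day 18) depends on it, insulation must finish by day 18. Backing off its 8-day duration gives a latest start of day 10.
Foundation pour feeds plumbing rough-in (must start by day 16); insulation (must start by day 10, minus 3-day gap → day 7). Taking the minimum, foundation pour must finish by day 7 and start by 7 − 5 = day 2.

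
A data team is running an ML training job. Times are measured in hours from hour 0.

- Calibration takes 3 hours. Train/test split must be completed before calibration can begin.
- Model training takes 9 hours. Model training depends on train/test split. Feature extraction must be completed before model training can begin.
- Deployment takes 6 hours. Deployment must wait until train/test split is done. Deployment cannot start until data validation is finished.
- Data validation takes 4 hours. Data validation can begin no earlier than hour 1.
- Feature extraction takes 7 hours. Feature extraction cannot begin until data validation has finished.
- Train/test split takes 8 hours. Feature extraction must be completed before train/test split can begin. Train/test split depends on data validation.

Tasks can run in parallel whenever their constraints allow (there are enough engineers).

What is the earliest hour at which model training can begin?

20

Data validation waits on its own release at hour 1, so it starts at hour 1 and finishes at 1 + 4 = hour 5.
After data validation (finishes hour 5), feature extraction can start at hour 5 and finishes at hour 12.
Train/test split cannot start until feature extraction (finishes hour 12); data validation (finishes hour 5). The controlling bound is hour 12, so train/test split finishes at 12 + 8 = hour 20.
Model training waits on train/test split (finishes hour 20); feature extraction (finishes hour 12). The latest of these is hour 20, which is the earliest model training can start.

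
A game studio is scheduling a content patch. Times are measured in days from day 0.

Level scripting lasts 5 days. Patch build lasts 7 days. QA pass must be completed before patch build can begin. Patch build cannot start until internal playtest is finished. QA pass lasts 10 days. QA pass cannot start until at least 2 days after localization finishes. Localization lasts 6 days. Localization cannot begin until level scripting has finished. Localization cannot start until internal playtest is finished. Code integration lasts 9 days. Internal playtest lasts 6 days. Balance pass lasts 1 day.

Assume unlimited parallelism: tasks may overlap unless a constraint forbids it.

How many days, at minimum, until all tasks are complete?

Nothing blocks balance pass, so it runs from day 0 to day 1.
Internal playtest can start immediately at day 0; it finishes at day 6.
Nothing blocks code integration, so it runs from day 0 to day 9.
Level scripting has no prerequisites, so it starts at day 0 and finishes at day 5.
For localization: level scripting (finishes day 5); internal playtest (finishes day 6). Taking the maximum gives a start of day 6, and it finishes at 6 + 6 = day 12.
QA pass cannot begin until localization (finishes day 12, plus 2-day gap → day 14). It runs from day 14 to 14 + 10 = day 24.
Patch build has to wait for QA pass (finishes day 24); internal playtest (finishes day 6). The latest of these is day 24, so patch build runs day 24 to 24 + 7 = day 31.
All tasks are finished once the last one completes. Finish times: Level scripting at 5, Code integration at 9, Internal playtest at 6, Balance pass at 1, Localization at 12, QA pass at 24, Patch build at 31. The latest is day 31.

31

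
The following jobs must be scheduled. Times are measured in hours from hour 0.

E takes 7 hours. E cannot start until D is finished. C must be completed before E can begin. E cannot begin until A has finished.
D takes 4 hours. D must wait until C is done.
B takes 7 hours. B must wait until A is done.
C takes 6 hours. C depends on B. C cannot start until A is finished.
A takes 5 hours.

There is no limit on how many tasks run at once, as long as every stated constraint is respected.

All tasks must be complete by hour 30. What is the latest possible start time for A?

1

E must finish by hour 30; it takes 7 hours, so it must start by 30 − 7 = hour 23.
Since E (must start by hour 23) depends on it, D must finish by hour 23. Backing off its 4-hour duration gives a latest start of hour 19.
For C: D (must start by hour 19); E (must start by hour 23). The most restrictive is hour 19; with a 6-hour duration, C must start by hour 13.
B has to be done before C (must start by hour 13). That means finishing by hour 13, i.e. starting by 13 − 7 = hour 6.
A must finish in time for B (must start by hour 6); C (must start by hour 13); E (must start by hour 23). The tightest is hour 6, so A must start by 6 − 5 = hour 1.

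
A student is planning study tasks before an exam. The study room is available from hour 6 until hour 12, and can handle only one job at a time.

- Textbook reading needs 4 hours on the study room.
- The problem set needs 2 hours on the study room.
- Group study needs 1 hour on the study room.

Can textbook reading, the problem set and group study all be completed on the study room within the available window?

The study room window is 12 − 6 = 6 hours.
Running back to back, the jobs need 4 + 2 + 1 = 7 hours on the study room.
Since 7 > 6, they cannot all fit.

No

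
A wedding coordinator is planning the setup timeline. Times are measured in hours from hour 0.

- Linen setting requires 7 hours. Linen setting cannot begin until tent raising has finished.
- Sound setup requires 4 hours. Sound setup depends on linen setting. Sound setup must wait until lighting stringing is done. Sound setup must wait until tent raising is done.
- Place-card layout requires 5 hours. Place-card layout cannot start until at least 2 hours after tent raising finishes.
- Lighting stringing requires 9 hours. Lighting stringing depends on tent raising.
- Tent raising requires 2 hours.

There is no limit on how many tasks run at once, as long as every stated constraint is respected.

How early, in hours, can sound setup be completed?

15

Nothing blocks tent raising, so it runs from hour 0 to hour 2.
Lighting stringing waits on tent raising (finishes hour 2), so it starts at hour 2 and finishes at 2 + 9 = hour 11.
Linen setting waits on tent raising (finishes hour 2), so it starts at hour 2 and finishes at 2 + 7 = hour 9.
Sound setup needs all of linen setting (finishes hour 9); lighting stringing (finishes hour 11); tent raising (finishes hour 2). That puts its earliest start at hour 11; it finishes at 11 + 4 = hour 15.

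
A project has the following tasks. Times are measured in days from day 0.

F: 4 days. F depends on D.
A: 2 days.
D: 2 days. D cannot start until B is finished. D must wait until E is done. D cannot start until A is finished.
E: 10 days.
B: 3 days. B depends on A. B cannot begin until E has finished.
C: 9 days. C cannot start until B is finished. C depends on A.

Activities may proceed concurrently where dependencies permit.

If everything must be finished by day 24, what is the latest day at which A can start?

C must finish by day 24; it takes 9 days, so it must start by 24 − 9 = day 15.
To finish by day 24, F (duration 4) must start no later than day 20.
D must finish before F (must start by day 20). With a 2-day duration, D must start by 20 − 2 = day 18.
B feeds C (must start by day 15); D (must start by day 18). Taking the minimum, B must finish by day 15 and start by 15 − 3 = day 12.
For A: B (must start by day 12); C (must start by day 15); D (must start by day 18). The most restrictive is day 12; with a 2-day duration, A must start by day 10.

10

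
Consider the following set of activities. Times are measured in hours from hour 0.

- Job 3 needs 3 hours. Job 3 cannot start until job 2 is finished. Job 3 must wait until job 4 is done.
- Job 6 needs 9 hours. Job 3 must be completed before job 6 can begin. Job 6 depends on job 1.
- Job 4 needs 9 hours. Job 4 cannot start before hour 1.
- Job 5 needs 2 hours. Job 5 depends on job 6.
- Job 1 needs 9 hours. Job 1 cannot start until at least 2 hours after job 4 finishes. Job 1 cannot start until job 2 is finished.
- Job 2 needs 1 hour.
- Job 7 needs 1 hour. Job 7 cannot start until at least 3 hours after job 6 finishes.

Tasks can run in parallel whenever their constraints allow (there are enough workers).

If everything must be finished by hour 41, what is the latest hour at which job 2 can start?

Nothing follows job 5; the deadline of hour 41 is its only limit. It must start by 41 − 2 = hour 39.
Job 7 must finish by hour 41; it takes 1 hour, so it must start by 41 − 1 = hour 40.
Job 6 feeds job 5 (must start by hour 39); job 7 (must start by hour 40, minus 3-hour gap → hour 37). Taking the minimum, job 6 must finish by hour 37 and start by 37 − 9 = hour 28.
Job 1 has to be done before job 6 (must start by hour 28). That means finishing by hour 28, i.e. starting by 28 − 9 = hour 19.
Since job 6 (must start by hour 28) depends on it, job 3 must finish by hour 28. Backing off its 3-hour duration gives a latest start of hour 25.
Job 2 feeds job 1 (must start by hour 19); job 3 (must start by hour 25). Taking the minimum, job 2 must finish by hour 19 and start by 19 − 1 = hour 18.

18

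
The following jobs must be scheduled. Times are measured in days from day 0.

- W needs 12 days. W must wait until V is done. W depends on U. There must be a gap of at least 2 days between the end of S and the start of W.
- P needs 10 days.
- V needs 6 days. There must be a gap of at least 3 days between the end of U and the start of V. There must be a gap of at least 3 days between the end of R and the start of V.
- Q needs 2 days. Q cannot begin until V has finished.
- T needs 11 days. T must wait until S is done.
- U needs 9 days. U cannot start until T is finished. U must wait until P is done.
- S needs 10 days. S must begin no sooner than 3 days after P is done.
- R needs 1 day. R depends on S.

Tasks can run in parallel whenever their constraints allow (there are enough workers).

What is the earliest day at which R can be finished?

24

Nothing blocks P, so it runs from day 0 to day 10.
S waits on P (finishes day 10, plus 3-day gap → day 13), so it starts at day 13 and finishes at 13 + 10 = day 23.
After S (finishes day 23), R can start at day 23 and finishes at day 24.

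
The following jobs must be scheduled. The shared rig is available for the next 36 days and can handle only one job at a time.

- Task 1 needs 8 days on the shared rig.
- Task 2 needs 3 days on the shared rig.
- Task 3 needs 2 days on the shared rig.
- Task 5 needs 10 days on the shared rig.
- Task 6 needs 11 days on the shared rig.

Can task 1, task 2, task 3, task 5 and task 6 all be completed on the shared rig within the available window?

Running back to back, the jobs need 8 + 3 + 2 + 10 + 11 = 34 days on the shared rig.
Since 34 ≤ 36, they fit within the window.

Yes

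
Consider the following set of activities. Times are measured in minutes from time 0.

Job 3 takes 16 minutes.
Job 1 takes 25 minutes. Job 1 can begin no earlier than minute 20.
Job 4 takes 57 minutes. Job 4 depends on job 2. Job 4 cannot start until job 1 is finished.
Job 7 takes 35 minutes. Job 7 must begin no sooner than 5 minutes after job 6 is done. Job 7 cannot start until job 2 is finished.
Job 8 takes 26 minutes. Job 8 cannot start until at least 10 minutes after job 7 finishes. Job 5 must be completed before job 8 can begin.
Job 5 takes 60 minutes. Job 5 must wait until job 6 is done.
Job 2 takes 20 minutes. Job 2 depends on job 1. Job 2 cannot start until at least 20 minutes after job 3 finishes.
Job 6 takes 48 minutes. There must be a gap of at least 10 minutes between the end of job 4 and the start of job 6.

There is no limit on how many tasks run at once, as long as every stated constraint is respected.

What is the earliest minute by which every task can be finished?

266

Job 3 has no prerequisites, so it starts at minute 0 and finishes at minute 16.
Job 1 waits on its own release at minute 20, so it starts at minute 20 and finishes at 20 + 25 = minute 45.
For job 2: job 1 (finishes minute 45); job 3 (finishes minute 16, plus 20-minute gap → minute 36). Taking the maximum gives a start of minute 45, and it finishes at 45 + 20 = minute 65.
For job 4: job 2 (finishes minute 65); job 1 (finishes minute 45). Taking the maximum gives a start of minute 65, and it finishes at 65 + 57 = minute 122.
After job 4 (finishes minute 122, plus 10-minute gap → minute 132), job 6 can start at minute 132 and finishes at minute 180.
Job 7 cannot start until job 6 (finishes minute 180, plus 5-minute gap → minute 185); job 2 (finishes minute 65). The controlling bound is minute 185, so job 7 finishes at 185 + 35 = minute 220.
Job 5 cannot begin until job 6 (finishes minute 180). It runs from minute 180 to 180 + 60 = minute 240.
Job 8 cannot start until job 7 (finishes minute 220, plus 10-minute gap → minute 230); job 5 (finishes minute 240). The controlling bound is minute 240, so job 8 finishes at 240 + 26 = minute 266.
All tasks are finished once the last one completes. Finish times: Job 1 at 45, Job 2 at 65, Job 3 at 16, Job 4 at 122, Job 5 at 240, Job 6 at 180, Job 7 at 220, Job 8 at 266. The latest is minute 266.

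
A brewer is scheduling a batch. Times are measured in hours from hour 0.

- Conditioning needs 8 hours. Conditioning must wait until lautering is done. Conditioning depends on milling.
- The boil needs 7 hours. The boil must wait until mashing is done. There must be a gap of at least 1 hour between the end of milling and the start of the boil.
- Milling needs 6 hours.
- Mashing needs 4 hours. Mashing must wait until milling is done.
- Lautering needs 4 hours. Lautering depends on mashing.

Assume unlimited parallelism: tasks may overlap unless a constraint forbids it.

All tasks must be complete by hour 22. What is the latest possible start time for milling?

Conditioning must finish by hour 22; it takes 8 hours, so it must start by 22 − 8 = hour 14.
Lautering has to be done before conditioning (must start by hour 14). That means finishing by hour 14, i.e. starting by 14 − 4 = hour 10.
The boil must finish by hour 22; it takes 7 hours, so it must start by 22 − 7 = hour 15.
Mashing feeds lautering (must start by hour 10); the boil (must start by hour 15). Taking the minimum, mashing must finish by hour 10 and start by 10 − 4 = hour 6.
Milling feeds mashing (must start by hour 6); the boil (must start by hour 15, minus 1-hour gap → hour 14); conditioning (must start by hour 14). Taking the minimum, milling must finish by hour 6 and start by 6 − 6 = hour 0.

0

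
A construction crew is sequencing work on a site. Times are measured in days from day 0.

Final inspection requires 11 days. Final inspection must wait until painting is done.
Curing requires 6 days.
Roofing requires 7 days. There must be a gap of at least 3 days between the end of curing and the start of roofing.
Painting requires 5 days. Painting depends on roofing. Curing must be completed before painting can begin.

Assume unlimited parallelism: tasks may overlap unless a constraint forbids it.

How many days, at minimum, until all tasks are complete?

32

Curing has no prerequisites, so it starts at day 0 and finishes at day 6.
Roofing waits on curing (finishes day 6, plus 3-day gap → day 9), so it starts at day 9 and finishes at 9 + 7 = day 16.
Painting cannot start until roofing (finishes day 16); curing (finishes day 6). The controlling bound is day 16, so painting finishes at 16 + 5 = day 21.
Final inspection cannot begin until painting (finishes day 21). It runs from day 21 to 21 + 11 = day 32.
All tasks are finished once the last one completes. Finish times: Curing at 6, Roofing at 16, Painting at 21, Final inspection at 32. The latest is day 32.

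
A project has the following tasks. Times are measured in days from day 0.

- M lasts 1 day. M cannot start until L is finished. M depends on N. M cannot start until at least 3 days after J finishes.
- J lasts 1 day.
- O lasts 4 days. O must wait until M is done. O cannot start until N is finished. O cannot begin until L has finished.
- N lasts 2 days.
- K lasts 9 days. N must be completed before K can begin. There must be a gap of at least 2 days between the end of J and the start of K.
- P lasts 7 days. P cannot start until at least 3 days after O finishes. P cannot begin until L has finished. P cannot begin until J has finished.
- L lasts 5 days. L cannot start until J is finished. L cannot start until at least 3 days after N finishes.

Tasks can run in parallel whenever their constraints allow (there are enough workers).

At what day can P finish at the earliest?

25

N can start immediately at day 0; it finishes at day 2.
J can start immediately at day 0; it finishes at day 1.
For L: J (finishes day 1); N (finishes day 2, plus 3-day gap → day 5). Taking the maximum gives a start of day 5, and it finishes at 5 + 5 = day 10.
M cannot start until L (finishes day 10); N (finishes day 2); J (finishes day 1, plus 3-day gap → day 4). The controlling bound is day 10, so M finishes at 10 + 1 = day 11.
O has to wait for M (finishes day 11); N (finishes day 2); L (finishes day 10). The latest of these is day 11, so O runs day 11 to 11 + 4 = day 15.
P cannot start until O (finishes day 15, plus 3-day gap → day 18); L (finishes day 10); J (finishes day 1). The controlling bound is day 18, so P finishes at 18 + 7 = day 25.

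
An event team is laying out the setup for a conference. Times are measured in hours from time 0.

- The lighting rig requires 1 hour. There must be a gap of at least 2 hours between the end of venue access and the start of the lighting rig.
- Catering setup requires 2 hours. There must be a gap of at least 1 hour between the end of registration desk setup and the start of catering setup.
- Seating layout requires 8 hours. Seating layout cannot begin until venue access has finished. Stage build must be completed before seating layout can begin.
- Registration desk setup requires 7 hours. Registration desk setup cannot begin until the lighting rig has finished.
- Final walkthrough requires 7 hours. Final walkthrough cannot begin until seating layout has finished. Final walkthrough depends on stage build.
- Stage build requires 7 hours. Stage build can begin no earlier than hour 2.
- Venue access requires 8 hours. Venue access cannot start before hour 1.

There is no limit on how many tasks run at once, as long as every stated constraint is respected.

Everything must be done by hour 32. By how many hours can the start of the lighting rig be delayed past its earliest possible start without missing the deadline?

After its own release at hour 1, venue access can start at hour 1 and finishes at hour 9.
The lighting rig waits on venue access (finishes hour 9, plus 2-hour gap → hour 11), so it starts at hour 11 and finishes at 11 + 1 = hour 12.

Working backward from the deadline:
Catering setup must finish by hour 32; it takes 2 hours, so it must start by 32 − 2 = hour 30.
Registration desk setup has to be done before catering setup (must start by hour 30, minus 1-hour gap → hour 29). That means finishing by hour 29, i.e. starting by 29 − 7 = hour 22.
The lighting rig must finish before registration desk setup (must start by hour 22). With a 1-hour duration, the lighting rig must start by 22 − 1 = hour 21.
So the lighting rig can start as early as hour 11 and as late as hour 21, giving 21 − 11 = 10 hours of slack.

10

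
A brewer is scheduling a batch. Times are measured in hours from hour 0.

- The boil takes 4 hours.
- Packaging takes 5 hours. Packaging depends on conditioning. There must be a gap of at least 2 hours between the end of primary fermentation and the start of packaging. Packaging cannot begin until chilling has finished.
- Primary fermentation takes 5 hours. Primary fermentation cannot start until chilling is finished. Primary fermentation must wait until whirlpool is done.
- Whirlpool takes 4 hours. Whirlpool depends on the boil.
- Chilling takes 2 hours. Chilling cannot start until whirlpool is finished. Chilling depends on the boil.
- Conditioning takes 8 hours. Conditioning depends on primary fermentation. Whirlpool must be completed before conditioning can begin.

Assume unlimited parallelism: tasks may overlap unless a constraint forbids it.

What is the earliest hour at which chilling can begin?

Nothing blocks the boil, so it runs from hour 0 to hour 4.
After the boil (finishes hour 4), whirlpool can start at hour 4 and finishes at hour 8.
Chilling waits on whirlpool (finishes hour 8); the boil (finishes hour 4). The latest of these is hour 8, which is the earliest chilling can start.

8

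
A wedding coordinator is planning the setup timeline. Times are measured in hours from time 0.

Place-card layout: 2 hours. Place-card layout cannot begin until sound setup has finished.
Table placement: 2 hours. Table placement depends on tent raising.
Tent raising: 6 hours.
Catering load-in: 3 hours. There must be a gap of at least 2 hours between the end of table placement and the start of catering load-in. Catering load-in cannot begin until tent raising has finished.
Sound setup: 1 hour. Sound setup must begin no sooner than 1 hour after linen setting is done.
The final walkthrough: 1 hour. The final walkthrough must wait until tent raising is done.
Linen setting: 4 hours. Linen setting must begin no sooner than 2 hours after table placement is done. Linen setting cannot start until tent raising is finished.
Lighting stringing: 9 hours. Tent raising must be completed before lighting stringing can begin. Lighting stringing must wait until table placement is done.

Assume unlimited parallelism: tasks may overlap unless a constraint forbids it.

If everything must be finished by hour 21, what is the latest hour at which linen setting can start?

To finish by hour 21, place-card layout (duration 2) must start no later than hour 19.
Sound setup must finish before place-card layout (must start by hour 19). With a 1-hour duration, sound setup must start by 19 − 1 = hour 18.
Linen setting feeds into sound setup (must start by hour 18, minus 1-hour gap → hour 17); so linen setting must finish by hour 17 and therefore start by hour 13.

13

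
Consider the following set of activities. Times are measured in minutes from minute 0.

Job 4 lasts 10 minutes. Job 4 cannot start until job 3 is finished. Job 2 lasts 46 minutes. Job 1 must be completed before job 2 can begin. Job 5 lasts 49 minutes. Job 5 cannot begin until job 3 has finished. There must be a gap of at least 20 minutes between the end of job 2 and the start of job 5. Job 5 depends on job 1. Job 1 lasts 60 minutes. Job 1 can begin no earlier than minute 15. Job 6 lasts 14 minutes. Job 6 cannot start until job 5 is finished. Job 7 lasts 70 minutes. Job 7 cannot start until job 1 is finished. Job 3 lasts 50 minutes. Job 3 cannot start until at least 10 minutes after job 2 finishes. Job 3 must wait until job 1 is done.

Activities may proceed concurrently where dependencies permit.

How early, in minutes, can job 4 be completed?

After its own release at minute 15, job 1 can start at minute 15 and finishes at minute 75.
Job 2 cannot begin until job 1 (finishes minute 75). It runs from minute 75 to 75 + 46 = minute 121.
For job 3: job 2 (finishes minute 121, plus 10-minute gap → minute 131); job 1 (finishes minute 75). Taking the maximum gives a start of minute 131, and it finishes at 131 + 50 = minute 181.
After job 3 (finishes minute 181), job 4 can start at minute 181 and finishes at minute 191.

191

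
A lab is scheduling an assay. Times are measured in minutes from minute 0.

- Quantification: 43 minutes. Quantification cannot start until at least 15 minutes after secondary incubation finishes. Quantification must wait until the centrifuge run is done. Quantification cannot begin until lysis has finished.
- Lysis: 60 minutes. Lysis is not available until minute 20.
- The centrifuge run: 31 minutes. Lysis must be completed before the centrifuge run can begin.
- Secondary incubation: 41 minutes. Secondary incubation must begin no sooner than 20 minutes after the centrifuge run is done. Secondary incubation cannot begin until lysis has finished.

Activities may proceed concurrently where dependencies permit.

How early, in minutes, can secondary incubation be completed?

172

Lysis cannot begin until its own release at minute 20. It runs from minute 20 to 20 + 60 = minute 80.
After lysis (finishes minute 80), the centrifuge run can start at minute 80 and finishes at minute 111.
Secondary incubation has to wait for the centrifuge run (finishes minute 111, plus 20-minute gap → minute 131); lysis (finishes minute 80). The latest of these is minute 131, so secondary incubation runs minute 131 to 131 + 41 = minute 172.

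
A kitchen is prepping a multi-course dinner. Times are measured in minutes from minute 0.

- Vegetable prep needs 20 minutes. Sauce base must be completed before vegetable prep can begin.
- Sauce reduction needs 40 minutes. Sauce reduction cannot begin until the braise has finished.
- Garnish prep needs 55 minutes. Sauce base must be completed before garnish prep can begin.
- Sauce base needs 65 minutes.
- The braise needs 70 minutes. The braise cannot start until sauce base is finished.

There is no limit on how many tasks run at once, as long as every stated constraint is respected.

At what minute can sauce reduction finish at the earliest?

175

Sauce base has no prerequisites, so it starts at minute 0 and finishes at minute 65.
The braise cannot begin until sauce base (finishes minute 65). It runs from minute 65 to 65 + 70 = minute 135.
After the braise (finishes minute 135), sauce reduction can start at minute 135 and finishes at minute 175.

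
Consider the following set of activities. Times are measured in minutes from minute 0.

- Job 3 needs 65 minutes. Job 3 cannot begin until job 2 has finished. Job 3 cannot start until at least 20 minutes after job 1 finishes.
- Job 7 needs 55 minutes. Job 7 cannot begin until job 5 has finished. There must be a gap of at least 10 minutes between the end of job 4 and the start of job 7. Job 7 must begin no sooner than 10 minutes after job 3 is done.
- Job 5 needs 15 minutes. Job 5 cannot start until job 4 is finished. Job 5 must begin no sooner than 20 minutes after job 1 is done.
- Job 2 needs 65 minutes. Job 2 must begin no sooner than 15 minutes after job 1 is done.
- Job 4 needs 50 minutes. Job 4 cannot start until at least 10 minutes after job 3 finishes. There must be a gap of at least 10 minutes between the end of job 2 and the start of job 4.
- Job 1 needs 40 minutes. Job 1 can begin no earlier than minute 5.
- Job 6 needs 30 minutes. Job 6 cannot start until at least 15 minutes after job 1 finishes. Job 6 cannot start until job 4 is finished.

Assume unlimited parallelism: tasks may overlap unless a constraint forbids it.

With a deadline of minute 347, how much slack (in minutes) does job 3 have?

Job 1 waits on its own release at minute 5, so it starts at minute 5 and finishes at 5 + 40 = minute 45.
After job 1 (finishes minute 45, plus 15-minute gap → minute 60), job 2 can start at minute 60 and finishes at minute 125.
Job 3 cannot start until job 2 (finishes minute 125); job 1 (finishes minute 45, plus 20-minute gap → minute 65). The controlling bound is minute 125, so job 3 finishes at 125 + 65 = minute 190.

Working backward from the deadline:
Job 7 must finish by minute 347; it takes 55 minutes, so it must start by 347 − 55 = minute 292.
Job 5 has to be done before job 7 (must start by minute 292). That means finishing by minute 292, i.e. starting by 292 − 15 = minute 277.
Job 6 has no dependents, so it just needs to finish by minute 347. Starting by 347 − 30 = minute 317 achieves that.
For job 4: job 5 (must start by minute 277); job 6 (must start by minute 317); job 7 (must start by minute 292, minus 10-minute gap → minute 282). The most restrictive is minute 277; with a 50-minute duration, job 4 must start by minute 227.
Job 3 must finish in time for job 4 (must start by minute 227, minus 10-minute gap → minute 217); job 7 (must start by minute 292, minus 10-minute gap → minute 282). The tightest is minute 217, so job 3 must start by 217 − 65 = minute 152.
So job 3 can start as early as minute 125 and as late as minute 152, giving 152 − 125 = 27 minutes of slack.

27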